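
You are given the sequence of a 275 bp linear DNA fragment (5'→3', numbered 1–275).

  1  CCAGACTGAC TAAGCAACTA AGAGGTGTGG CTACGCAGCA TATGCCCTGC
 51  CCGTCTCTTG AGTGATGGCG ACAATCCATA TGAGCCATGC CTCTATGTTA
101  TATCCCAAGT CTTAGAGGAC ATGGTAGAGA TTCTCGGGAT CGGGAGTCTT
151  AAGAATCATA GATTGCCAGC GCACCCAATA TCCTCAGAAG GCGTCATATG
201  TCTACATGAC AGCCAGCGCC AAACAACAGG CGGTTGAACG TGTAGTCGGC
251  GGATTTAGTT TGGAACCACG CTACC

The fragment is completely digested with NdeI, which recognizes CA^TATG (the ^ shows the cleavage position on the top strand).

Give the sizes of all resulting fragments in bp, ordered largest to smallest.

NdeI sites (CATATG) start at positions 39, 77, 195.
NdeI cuts after base 2 of each site, so after positions 40, 78, 196.
Linear molecule, 3 cuts → 4 fragments:
  1–40 → 40 bp
  41–78 → 38 bp
  79–196 → 118 bp
  197–275 → 79 bp
Sorted largest to smallest: 118, 79, 40, 38 bp.

118, 79, 40, 38 bp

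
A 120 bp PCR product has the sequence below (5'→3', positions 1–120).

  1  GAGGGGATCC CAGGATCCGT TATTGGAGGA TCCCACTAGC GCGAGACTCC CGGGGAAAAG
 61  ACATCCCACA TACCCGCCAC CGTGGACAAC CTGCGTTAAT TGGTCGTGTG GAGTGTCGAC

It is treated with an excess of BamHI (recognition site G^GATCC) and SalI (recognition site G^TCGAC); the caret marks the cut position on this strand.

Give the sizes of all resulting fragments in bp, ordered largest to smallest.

87, 15, 8, 5, 5 bp

BamHI sites (GGATCC) start at positions 5, 13, 28.
BamHI cuts after the first base of each site, so after positions 5, 13, 28.
The SalI site (GTCGAC) starts at position 115.
SalI cuts after the first base of each site, so after position 115.
Combined cut positions: 5, 13, 28, 115.
Linear molecule, 4 cuts → 5 fragments:
  1–5 → 5 bp
  6–13 → 8 bp
  14–28 → 15 bp
  29–115 → 87 bp
  116–120 → 5 bp
Sorted largest to smallest: 87, 15, 8, 5, 5 bp.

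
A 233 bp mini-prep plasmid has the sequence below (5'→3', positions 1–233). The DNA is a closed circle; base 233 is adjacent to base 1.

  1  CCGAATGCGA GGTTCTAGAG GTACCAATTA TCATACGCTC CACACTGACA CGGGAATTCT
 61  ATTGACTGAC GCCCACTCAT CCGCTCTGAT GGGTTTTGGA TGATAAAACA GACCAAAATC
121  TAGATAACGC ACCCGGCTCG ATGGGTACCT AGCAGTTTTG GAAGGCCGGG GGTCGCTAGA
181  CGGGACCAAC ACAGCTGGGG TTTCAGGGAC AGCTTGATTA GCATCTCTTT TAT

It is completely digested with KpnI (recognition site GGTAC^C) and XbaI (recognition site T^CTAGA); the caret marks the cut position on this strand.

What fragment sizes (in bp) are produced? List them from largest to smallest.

KpnI sites (GGTACC) start at positions 20, 144.
KpnI cuts after base 5 of each site (before the last base), so after positions 24, 148.
XbaI sites (TCTAGA) start at positions 14, 119.
XbaI cuts after the first base of each site, so after positions 14, 119.
Combined cut positions: 14, 24, 119, 148.
Circular molecule, 4 cuts → 4 fragments:
  15–24 → 10 bp
  25–119 → 95 bp
  120–148 → 29 bp
  149–233 then 1–14 → 85 + 14 = 99 bp
Sorted largest to smallest: 99, 95, 29, 10 bp.

99, 95, 29, 10 bp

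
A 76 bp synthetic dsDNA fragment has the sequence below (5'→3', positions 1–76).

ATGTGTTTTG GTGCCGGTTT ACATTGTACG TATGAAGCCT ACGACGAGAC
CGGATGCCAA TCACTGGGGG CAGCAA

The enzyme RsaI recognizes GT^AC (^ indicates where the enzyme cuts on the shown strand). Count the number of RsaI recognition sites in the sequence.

1

GTAC occurs starting at position 26.
RsaI cuts at 1 site.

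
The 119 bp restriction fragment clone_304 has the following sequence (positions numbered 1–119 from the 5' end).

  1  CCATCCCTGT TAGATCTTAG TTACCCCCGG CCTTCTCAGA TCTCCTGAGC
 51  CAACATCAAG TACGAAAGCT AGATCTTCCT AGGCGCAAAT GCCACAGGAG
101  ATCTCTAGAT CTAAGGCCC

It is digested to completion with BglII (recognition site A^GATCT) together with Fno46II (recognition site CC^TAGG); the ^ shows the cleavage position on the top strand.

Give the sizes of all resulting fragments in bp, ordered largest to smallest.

BglII sites (AGATCT) start at positions 12, 38, 71, 99, 107.
BglII cuts after the first base of each site, so after positions 12, 38, 71, 99, 107.
The Fno46II site (CCTAGG) starts at position 78.
Fno46II cuts after base 2 of each site, so after position 79.
Combined cut positions: 12, 38, 71, 79, 99, 107.
Linear molecule, 6 cuts → 7 fragments:
  1–12 → 12 bp
  13–38 → 26 bp
  39–71 → 33 bp
  72–79 → 8 bp
  80–99 → 20 bp
  100–107 → 8 bp
  108–119 → 12 bp
Sorted largest to smallest: 33, 26, 20, 12, 12, 8, 8 bp.

33, 26, 20, 12, 12, 8, 8 bp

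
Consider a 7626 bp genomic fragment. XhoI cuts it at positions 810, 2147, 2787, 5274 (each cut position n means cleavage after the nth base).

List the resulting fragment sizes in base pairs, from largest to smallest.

2487, 2352, 1337, 810, 640 bp

Linear molecule, 4 cuts → 5 fragments:
  810 − 0 = 810 bp
  2147 − 810 = 1337 bp
  2787 − 2147 = 640 bp
  5274 − 2787 = 2487 bp
  7626 − 5274 = 2352 bp
Sorted largest to smallest: 2487, 2352, 1337, 810, 640 bp.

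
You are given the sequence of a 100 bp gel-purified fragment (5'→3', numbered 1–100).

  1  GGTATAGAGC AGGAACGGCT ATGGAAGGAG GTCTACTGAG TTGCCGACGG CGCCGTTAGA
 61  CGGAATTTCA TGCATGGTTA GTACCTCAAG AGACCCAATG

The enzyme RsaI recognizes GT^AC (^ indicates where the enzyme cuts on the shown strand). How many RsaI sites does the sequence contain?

1

GTAC occurs starting at position 81.
RsaI cuts at 1 site.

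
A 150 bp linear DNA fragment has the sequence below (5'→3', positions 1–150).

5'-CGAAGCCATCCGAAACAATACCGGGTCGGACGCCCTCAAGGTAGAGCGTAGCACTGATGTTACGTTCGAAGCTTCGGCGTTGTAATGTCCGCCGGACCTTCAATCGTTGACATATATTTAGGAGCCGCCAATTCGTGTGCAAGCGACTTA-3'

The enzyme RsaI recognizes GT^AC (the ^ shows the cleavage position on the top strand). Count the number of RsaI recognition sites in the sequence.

0

No occurrence of GTAC is present in the sequence.
RsaI does not cut: 0 sites.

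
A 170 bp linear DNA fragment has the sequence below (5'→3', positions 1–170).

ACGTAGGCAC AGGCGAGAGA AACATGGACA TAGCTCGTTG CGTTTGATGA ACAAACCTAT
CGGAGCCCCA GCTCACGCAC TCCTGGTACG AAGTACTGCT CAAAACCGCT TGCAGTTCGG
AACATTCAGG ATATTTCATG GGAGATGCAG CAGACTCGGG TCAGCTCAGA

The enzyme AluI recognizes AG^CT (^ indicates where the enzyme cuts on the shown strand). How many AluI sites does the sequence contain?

3

AGCT occurs starting at positions 32, 70, 163.
AluI cuts at 3 sites.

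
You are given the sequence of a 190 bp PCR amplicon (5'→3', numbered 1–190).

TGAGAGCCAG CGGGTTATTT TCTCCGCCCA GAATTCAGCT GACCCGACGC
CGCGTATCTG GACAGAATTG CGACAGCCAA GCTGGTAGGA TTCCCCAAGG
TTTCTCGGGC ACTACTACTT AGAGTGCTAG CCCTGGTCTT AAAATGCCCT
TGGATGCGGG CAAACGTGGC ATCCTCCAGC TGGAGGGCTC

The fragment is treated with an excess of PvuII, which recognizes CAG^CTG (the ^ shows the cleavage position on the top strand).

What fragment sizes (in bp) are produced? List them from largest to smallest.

141, 38, 11 bp

PvuII sites (CAGCTG) start at positions 36, 177.
PvuII cuts after base 3 of each site, so after positions 38, 179.
Linear molecule, 2 cuts → 3 fragments:
  1–38 → 38 bp
  39–179 → 141 bp
  180–190 → 11 bp
Sorted largest to smallest: 141, 38, 11 bp.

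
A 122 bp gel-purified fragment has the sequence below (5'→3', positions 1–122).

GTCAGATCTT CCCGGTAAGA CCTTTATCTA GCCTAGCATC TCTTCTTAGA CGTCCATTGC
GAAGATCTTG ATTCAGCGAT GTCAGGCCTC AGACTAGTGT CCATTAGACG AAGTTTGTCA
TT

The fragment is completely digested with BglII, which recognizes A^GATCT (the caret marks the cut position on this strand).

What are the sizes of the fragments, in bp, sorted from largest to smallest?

BglII sites (AGATCT) start at positions 4, 63.
BglII cuts after the first base of each site, so after positions 4, 63.
Linear molecule, 2 cuts → 3 fragments:
  1–4 → 4 bp
  5–63 → 59 bp
  64–122 → 59 bp
Sorted largest to smallest: 59, 59, 4 bp.

59, 59, 4 bp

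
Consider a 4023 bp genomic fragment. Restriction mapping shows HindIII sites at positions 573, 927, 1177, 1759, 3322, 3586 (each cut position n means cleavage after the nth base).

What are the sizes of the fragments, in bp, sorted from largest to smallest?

Linear molecule, 6 cuts → 7 fragments:
  573 − 0 = 573 bp
  927 − 573 = 354 bp
  1177 − 927 = 250 bp
  1759 − 1177 = 582 bp
  3322 − 1759 = 1563 bp
  3586 − 3322 = 264 bp
  4023 − 3586 = 437 bp
Sorted largest to smallest: 1563, 582, 573, 437, 354, 264, 250 bp.

1563, 582, 573, 437, 354, 264, 250 bp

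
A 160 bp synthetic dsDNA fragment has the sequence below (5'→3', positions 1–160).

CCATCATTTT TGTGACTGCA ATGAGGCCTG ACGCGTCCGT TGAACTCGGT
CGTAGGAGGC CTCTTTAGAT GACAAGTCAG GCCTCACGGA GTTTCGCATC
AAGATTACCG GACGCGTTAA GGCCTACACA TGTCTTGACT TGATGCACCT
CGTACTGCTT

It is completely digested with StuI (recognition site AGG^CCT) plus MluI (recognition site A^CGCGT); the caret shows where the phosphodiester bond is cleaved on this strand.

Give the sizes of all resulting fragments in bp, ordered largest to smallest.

38, 31, 28, 26, 22, 10, 5 bp

StuI sites (AGGCCT) start at positions 24, 57, 79, 120.
StuI cuts after base 3 of each site, so after positions 26, 59, 81, 122.
MluI sites (ACGCGT) start at positions 31, 112.
MluI cuts after the first base of each site, so after positions 31, 112.
Combined cut positions: 26, 31, 59, 81, 112, 122.
Linear molecule, 6 cuts → 7 fragments:
  1–26 → 26 bp
  27–31 → 5 bp
  32–59 → 28 bp
  60–81 → 22 bp
  82–112 → 31 bp
  113–122 → 10 bp
  123–160 → 38 bp
Sorted largest to smallest: 38, 31, 28, 26, 22, 10, 5 bp.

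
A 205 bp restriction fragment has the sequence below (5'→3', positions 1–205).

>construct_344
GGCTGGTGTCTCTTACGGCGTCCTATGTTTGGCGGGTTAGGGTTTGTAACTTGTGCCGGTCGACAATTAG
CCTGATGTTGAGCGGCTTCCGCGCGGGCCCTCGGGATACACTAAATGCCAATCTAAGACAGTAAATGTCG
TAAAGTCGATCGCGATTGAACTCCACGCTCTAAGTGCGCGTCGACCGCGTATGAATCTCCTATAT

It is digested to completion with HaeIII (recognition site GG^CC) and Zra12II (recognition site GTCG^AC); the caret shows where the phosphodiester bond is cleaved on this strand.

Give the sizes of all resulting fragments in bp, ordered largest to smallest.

86, 62, 35, 22 bp

The HaeIII site (GGCC) starts at position 96.
HaeIII cuts after base 2 of each site, so after position 97.
Zra12II sites (GTCGAC) start at positions 59, 180.
Zra12II cuts after base 4 of each site, so after positions 62, 183.
Combined cut positions: 62, 97, 183.
Linear molecule, 3 cuts → 4 fragments:
  1–62 → 62 bp
  63–97 → 35 bp
  98–183 → 86 bp
  184–205 → 22 bp
Sorted largest to smallest: 86, 62, 35, 22 bp.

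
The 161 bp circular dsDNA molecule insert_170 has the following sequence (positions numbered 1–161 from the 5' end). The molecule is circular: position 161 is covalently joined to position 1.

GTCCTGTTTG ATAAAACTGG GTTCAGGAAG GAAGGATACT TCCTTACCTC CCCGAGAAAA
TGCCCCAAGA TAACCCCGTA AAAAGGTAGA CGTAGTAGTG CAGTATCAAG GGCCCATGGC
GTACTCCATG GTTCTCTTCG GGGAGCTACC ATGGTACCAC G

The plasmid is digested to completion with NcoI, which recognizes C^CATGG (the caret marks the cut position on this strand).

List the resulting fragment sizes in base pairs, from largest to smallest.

126, 23, 12 bp

NcoI sites (CCATGG) start at positions 114, 126, 149.
NcoI cuts after the first base of each site, so after positions 114, 126, 149.
Circular molecule, 3 cuts → 3 fragments:
  115–126 → 12 bp
  127–149 → 23 bp
  150–161 then 1–114 → 12 + 114 = 126 bp
Sorted largest to smallest: 126, 23, 12 bp.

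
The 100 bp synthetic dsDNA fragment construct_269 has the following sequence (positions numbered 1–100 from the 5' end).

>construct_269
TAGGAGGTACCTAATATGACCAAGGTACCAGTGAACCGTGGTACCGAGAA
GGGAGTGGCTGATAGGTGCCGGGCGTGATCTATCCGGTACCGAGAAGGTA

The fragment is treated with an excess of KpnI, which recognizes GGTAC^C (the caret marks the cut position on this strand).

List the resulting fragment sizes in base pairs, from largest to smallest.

46, 18, 16, 10, 10 bp

KpnI sites (GGTACC) start at positions 6, 24, 40, 86.
KpnI cuts after base 5 of each site (before the last base), so after positions 10, 28, 44, 90.
Linear molecule, 4 cuts → 5 fragments:
  1–10 → 10 bp
  11–28 → 18 bp
  29–44 → 16 bp
  45–90 → 46 bp
  91–100 → 10 bp
Sorted largest to smallest: 46, 18, 16, 10, 10 bp.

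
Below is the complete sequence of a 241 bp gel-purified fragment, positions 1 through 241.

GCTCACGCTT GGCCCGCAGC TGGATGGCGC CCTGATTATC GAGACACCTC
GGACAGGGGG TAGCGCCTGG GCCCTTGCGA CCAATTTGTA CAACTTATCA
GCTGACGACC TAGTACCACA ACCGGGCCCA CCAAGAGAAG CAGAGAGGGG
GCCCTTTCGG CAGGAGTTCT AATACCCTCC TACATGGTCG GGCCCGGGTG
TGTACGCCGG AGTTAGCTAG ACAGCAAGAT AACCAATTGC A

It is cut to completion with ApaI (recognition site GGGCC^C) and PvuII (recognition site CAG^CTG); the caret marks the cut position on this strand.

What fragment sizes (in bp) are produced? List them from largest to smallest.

54, 47, 41, 28, 27, 25, 19 bp

ApaI sites (GGGCCC) start at positions 69, 124, 149, 190.
ApaI cuts after base 5 of each site (before the last base), so after positions 73, 128, 153, 194.
PvuII sites (CAGCTG) start at positions 17, 99.
PvuII cuts after base 3 of each site, so after positions 19, 101.
Combined cut positions: 19, 73, 101, 128, 153, 194.
Linear molecule, 6 cuts → 7 fragments:
  1–19 → 19 bp
  20–73 → 54 bp
  74–101 → 28 bp
  102–128 → 27 bp
  129–153 → 25 bp
  154–194 → 41 bp
  195–241 → 47 bp
Sorted largest to smallest: 54, 47, 41, 28, 27, 25, 19 bp.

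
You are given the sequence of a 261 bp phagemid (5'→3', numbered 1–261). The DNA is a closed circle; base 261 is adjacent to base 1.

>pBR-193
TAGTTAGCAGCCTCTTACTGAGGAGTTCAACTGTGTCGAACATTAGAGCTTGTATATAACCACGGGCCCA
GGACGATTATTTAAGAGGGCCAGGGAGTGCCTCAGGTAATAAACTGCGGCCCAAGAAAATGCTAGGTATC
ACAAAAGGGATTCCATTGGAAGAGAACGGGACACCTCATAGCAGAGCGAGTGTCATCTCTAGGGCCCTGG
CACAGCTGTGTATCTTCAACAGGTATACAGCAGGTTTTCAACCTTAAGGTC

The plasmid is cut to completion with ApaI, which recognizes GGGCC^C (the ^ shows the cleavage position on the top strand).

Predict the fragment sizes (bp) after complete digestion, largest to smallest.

138, 123 bp

ApaI sites (GGGCCC) start at positions 64, 202.
ApaI cuts after base 5 of each site (before the last base), so after positions 68, 206.
Circular molecule, 2 cuts → 2 fragments:
  69–206 → 138 bp
  207–261 then 1–68 → 55 + 68 = 123 bp
Sorted largest to smallest: 138, 123 bp.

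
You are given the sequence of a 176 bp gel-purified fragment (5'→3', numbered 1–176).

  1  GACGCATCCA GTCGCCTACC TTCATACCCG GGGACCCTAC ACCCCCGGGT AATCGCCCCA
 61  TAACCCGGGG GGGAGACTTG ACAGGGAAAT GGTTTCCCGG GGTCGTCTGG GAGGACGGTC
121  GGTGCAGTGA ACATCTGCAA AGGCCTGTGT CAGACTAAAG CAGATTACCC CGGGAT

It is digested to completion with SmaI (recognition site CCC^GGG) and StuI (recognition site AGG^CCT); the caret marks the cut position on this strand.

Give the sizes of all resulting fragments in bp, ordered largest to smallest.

45, 32, 29, 28, 20, 17, 5 bp

SmaI sites (CCCGGG) start at positions 27, 44, 64, 96, 169.
SmaI cuts after base 3 of each site, so after positions 29, 46, 66, 98, 171.
The StuI site (AGGCCT) starts at position 141.
StuI cuts after base 3 of each site, so after position 143.
Combined cut positions: 29, 46, 66, 98, 143, 171.
Linear molecule, 6 cuts → 7 fragments:
  1–29 → 29 bp
  30–46 → 17 bp
  47–66 → 20 bp
  67–98 → 32 bp
  99–143 → 45 bp
  144–171 → 28 bp
  172–176 → 5 bp
Sorted largest to smallest: 45, 32, 29, 28, 20, 17, 5 bp.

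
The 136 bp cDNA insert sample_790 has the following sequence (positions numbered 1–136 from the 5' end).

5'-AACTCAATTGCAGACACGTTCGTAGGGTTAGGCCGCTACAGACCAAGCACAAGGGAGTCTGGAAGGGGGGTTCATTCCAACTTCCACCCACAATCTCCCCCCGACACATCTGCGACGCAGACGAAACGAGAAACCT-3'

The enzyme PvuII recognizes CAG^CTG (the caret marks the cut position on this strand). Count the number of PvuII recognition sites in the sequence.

0

No occurrence of CAGCTG is present in the sequence.
PvuII does not cut: 0 sites.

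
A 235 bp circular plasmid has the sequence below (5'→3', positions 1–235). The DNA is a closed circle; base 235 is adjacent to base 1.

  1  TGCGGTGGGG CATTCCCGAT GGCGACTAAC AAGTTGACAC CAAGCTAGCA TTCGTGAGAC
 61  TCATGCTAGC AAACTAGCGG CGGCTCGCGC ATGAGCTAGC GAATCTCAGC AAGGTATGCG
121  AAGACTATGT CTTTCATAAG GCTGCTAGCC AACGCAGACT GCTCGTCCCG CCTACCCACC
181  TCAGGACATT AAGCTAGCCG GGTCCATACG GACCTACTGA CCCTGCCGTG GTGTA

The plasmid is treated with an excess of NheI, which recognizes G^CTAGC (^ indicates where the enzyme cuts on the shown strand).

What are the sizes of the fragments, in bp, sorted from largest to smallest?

86, 49, 49, 30, 21 bp

NheI sites (GCTAGC) start at positions 44, 65, 95, 144, 193.
NheI cuts after the first base of each site, so after positions 44, 65, 95, 144, 193.
Circular molecule, 5 cuts → 5 fragments:
  45–65 → 21 bp
  66–95 → 30 bp
  96–144 → 49 bp
  145–193 → 49 bp
  194–235 then 1–44 → 42 + 44 = 86 bp
Sorted largest to smallest: 86, 49, 49, 30, 21 bp.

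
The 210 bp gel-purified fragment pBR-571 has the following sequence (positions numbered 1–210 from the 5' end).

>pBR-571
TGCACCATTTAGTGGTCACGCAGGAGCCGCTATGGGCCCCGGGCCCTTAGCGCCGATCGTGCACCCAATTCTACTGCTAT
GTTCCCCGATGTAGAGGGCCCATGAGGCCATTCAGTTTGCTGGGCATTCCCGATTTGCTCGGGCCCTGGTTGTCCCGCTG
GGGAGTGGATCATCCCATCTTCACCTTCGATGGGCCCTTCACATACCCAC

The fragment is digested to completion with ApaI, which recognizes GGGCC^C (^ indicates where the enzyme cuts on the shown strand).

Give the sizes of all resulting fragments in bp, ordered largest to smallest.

55, 51, 45, 38, 14, 7 bp

ApaI sites (GGGCCC) start at positions 34, 41, 96, 141, 192.
ApaI cuts after base 5 of each site (before the last base), so after positions 38, 45, 100, 145, 196.
Linear molecule, 5 cuts → 6 fragments:
  1–38 → 38 bp
  39–45 → 7 bp
  46–100 → 55 bp
  101–145 → 45 bp
  146–196 → 51 bp
  197–210 → 14 bp
Sorted largest to smallest: 55, 51, 45, 38, 14, 7 bp.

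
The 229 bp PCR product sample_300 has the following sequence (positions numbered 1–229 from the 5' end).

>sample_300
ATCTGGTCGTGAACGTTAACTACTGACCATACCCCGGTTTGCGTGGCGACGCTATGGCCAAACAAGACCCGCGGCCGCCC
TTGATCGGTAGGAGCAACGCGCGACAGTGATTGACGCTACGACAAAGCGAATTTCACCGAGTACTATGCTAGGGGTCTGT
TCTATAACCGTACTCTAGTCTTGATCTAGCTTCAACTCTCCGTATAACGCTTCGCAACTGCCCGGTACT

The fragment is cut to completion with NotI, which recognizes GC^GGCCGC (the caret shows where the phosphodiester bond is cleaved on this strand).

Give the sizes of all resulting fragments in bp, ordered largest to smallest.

The NotI site (GCGGCCGC) starts at position 71.
NotI cuts after base 2 of each site, so after position 72.
Linear molecule, 1 cut → 2 fragments:
  1–72 → 72 bp
  73–229 → 157 bp
Sorted largest to smallest: 157, 72 bp.

157, 72 bp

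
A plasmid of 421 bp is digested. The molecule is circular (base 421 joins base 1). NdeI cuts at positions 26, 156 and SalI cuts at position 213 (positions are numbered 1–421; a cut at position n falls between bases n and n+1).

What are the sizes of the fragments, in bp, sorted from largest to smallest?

234, 130, 57 bp

Combined cut positions (sorted): 26, 156, 213.
Circular molecule, 3 cuts → 3 fragments:
  156 − 26 = 130 bp
  213 − 156 = 57 bp
  wrap: 421 − 213 + 26 = 234 bp
Sorted largest to smallest: 234, 130, 57 bp.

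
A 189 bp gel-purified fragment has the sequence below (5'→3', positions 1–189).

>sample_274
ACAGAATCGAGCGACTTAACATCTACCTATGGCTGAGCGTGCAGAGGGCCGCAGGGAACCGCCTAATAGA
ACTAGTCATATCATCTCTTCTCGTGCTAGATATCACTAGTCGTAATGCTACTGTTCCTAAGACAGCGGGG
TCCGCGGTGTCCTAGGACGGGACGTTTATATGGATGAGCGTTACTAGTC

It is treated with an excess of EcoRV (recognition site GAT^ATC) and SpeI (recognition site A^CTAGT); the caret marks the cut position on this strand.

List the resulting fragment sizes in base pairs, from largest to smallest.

The EcoRV site (GATATC) starts at position 99.
EcoRV cuts after base 3 of each site, so after position 101.
SpeI sites (ACTAGT) start at positions 71, 105, 183.
SpeI cuts after the first base of each site, so after positions 71, 105, 183.
Combined cut positions: 71, 101, 105, 183.
Linear molecule, 4 cuts → 5 fragments:
  1–71 → 71 bp
  72–101 → 30 bp
  102–105 → 4 bp
  106–183 → 78 bp
  184–189 → 6 bp
Sorted largest to smallest: 78, 71, 30, 6, 4 bp.

78, 71, 30, 6, 4 bp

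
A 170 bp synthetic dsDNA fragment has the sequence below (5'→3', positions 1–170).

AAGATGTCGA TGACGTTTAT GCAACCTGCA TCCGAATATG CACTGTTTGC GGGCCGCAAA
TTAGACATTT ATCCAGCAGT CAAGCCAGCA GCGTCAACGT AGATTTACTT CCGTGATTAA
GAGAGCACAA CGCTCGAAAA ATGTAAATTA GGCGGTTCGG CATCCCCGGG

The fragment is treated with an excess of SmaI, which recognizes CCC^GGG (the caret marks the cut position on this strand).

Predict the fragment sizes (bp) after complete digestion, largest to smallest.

167, 3 bp

The SmaI site (CCCGGG) starts at position 165.
SmaI cuts after base 3 of each site, so after position 167.
Linear molecule, 1 cut → 2 fragments:
  1–167 → 167 bp
  168–170 → 3 bp
Sorted largest to smallest: 167, 3 bp.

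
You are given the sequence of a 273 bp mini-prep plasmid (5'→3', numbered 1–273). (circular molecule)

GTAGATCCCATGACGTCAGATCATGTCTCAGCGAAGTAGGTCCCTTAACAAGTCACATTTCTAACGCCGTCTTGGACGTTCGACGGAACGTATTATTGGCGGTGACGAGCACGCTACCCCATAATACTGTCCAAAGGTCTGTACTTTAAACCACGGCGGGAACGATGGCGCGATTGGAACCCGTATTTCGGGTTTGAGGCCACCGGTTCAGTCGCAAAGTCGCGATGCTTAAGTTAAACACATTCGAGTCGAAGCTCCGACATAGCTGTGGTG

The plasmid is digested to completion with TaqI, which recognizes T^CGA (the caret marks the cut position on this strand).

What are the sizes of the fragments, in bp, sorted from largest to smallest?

164, 104, 5 bp

TaqI sites (TCGA) start at positions 80, 244, 249.
TaqI cuts after the first base of each site, so after positions 80, 244, 249.
Circular molecule, 3 cuts → 3 fragments:
  81–244 → 164 bp
  245–249 → 5 bp
  250–273 then 1–80 → 24 + 80 = 104 bp
Sorted largest to smallest: 164, 104, 5 bp.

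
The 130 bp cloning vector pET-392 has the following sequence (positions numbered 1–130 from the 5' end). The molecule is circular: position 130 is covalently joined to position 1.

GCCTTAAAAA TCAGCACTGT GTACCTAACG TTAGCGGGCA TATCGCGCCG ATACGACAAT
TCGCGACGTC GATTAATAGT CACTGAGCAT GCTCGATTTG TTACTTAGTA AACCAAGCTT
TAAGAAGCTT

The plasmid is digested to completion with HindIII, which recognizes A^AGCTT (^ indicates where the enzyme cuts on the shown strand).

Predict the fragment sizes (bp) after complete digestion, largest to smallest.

HindIII sites (AAGCTT) start at positions 115, 125.
HindIII cuts after the first base of each site, so after positions 115, 125.
Circular molecule, 2 cuts → 2 fragments:
  116–125 → 10 bp
  126–130 then 1–115 → 5 + 115 = 120 bp
Sorted largest to smallest: 120, 10 bp.

120, 10 bp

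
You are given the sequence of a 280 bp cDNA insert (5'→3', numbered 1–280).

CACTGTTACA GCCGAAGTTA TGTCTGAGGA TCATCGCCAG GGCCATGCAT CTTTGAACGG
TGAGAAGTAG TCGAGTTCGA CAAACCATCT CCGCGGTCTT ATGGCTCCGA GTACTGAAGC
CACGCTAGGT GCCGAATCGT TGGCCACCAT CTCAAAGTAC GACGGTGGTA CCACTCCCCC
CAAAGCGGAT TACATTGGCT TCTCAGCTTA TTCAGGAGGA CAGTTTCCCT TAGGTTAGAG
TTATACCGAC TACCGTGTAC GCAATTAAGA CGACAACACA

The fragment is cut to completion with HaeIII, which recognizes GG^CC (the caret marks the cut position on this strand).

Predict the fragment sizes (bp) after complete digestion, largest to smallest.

137, 101, 42 bp

HaeIII sites (GGCC) start at positions 41, 142.
HaeIII cuts after base 2 of each site, so after positions 42, 143.
Linear molecule, 2 cuts → 3 fragments:
  1–42 → 42 bp
  43–143 → 101 bp
  144–280 → 137 bp
Sorted largest to smallest: 137, 101, 42 bp.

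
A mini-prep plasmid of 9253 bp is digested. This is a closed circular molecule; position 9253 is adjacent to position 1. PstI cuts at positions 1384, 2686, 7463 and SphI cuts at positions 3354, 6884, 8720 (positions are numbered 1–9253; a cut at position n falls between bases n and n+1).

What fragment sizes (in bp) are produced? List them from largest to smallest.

3530, 1917, 1302, 1257, 668, 579 bp

Combined cut positions (sorted): 1384, 2686, 3354, 6884, 7463, 8720.
Circular molecule, 6 cuts → 6 fragments:
  2686 − 1384 = 1302 bp
  3354 − 2686 = 668 bp
  6884 − 3354 = 3530 bp
  7463 − 6884 = 579 bp
  8720 − 7463 = 1257 bp
  wrap: 9253 − 8720 + 1384 = 1917 bp
Sorted largest to smallest: 3530, 1917, 1302, 1257, 668, 579 bp.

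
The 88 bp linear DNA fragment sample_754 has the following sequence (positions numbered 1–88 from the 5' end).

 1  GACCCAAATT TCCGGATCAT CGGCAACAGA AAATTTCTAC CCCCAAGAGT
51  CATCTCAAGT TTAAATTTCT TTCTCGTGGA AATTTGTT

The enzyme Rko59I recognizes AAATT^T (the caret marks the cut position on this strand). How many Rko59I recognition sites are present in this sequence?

AAATTT occurs starting at positions 6, 31, 63, 80.
Rko59I cuts at 4 sites.

4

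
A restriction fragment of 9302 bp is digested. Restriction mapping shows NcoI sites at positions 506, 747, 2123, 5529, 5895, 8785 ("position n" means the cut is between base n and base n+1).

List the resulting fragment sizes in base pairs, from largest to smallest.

3406, 2890, 1376, 517, 506, 366, 241 bp

Linear molecule, 6 cuts → 7 fragments:
  506 − 0 = 506 bp
  747 − 506 = 241 bp
  2123 − 747 = 1376 bp
  5529 − 2123 = 3406 bp
  5895 − 5529 = 366 bp
  8785 − 5895 = 2890 bp
  9302 − 8785 = 517 bp
Sorted largest to smallest: 3406, 2890, 1376, 517, 506, 366, 241 bp.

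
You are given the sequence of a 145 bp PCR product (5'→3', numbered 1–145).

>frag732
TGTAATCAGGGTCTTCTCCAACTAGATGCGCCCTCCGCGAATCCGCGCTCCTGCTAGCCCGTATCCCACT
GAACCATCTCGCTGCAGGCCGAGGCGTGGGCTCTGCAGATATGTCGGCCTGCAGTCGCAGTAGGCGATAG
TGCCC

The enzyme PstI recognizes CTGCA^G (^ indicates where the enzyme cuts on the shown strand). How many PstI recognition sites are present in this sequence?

CTGCAG occurs starting at positions 82, 103, 119.
PstI cuts at 3 sites.

3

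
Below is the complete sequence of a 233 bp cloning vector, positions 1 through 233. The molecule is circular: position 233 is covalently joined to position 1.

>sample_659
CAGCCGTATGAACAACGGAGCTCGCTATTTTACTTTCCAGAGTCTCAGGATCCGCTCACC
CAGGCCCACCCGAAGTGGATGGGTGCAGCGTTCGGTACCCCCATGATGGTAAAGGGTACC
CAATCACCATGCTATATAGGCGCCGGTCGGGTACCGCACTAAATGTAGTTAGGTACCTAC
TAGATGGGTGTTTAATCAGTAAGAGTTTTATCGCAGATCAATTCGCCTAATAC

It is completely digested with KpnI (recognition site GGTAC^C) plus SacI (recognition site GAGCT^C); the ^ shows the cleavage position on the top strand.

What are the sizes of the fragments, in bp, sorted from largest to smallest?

79, 76, 35, 22, 21 bp

KpnI sites (GGTACC) start at positions 94, 115, 150, 172.
KpnI cuts after base 5 of each site (before the last base), so after positions 98, 119, 154, 176.
The SacI site (GAGCTC) starts at position 18.
SacI cuts after base 5 of each site (before the last base), so after position 22.
Combined cut positions: 22, 98, 119, 154, 176.
Circular molecule, 5 cuts → 5 fragments:
  23–98 → 76 bp
  99–119 → 21 bp
  120–154 → 35 bp
  155–176 → 22 bp
  177–233 then 1–22 → 57 + 22 = 79 bp
Sorted largest to smallest: 79, 76, 35, 22, 21 bp.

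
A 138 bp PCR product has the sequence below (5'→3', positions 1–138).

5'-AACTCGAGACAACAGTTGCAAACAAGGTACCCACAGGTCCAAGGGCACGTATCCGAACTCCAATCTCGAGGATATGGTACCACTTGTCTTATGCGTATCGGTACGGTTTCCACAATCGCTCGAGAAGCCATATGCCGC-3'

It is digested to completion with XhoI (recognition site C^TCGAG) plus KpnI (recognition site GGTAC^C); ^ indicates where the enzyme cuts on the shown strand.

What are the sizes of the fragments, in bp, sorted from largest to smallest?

39, 35, 27, 19, 15, 3 bp

XhoI sites (CTCGAG) start at positions 3, 65, 119.
XhoI cuts after the first base of each site, so after positions 3, 65, 119.
KpnI sites (GGTACC) start at positions 26, 76.
KpnI cuts after base 5 of each site (before the last base), so after positions 30, 80.
Combined cut positions: 3, 30, 65, 80, 119.
Linear molecule, 5 cuts → 6 fragments:
  1–3 → 3 bp
  4–30 → 27 bp
  31–65 → 35 bp
  66–80 → 15 bp
  81–119 → 39 bp
  120–138 → 19 bp
Sorted largest to smallest: 39, 35, 27, 19, 15, 3 bp.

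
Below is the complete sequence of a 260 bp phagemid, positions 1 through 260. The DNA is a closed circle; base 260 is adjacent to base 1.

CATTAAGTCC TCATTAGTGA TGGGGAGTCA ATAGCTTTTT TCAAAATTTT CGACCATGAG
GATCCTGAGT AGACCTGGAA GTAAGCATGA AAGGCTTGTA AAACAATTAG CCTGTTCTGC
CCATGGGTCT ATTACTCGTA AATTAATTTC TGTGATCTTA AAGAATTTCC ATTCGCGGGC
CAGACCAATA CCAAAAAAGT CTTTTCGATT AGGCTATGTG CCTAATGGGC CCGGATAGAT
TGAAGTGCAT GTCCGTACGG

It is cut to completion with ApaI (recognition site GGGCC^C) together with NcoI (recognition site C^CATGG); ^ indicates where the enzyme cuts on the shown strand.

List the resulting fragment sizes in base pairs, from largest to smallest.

150, 110 bp

The ApaI site (GGGCCC) starts at position 227.
ApaI cuts after base 5 of each site (before the last base), so after position 231.
The NcoI site (CCATGG) starts at position 121.
NcoI cuts after the first base of each site, so after position 121.
Combined cut positions: 121, 231.
Circular molecule, 2 cuts → 2 fragments:
  122–231 → 110 bp
  232–260 then 1–121 → 29 + 121 = 150 bp
Sorted largest to smallest: 150, 110 bp.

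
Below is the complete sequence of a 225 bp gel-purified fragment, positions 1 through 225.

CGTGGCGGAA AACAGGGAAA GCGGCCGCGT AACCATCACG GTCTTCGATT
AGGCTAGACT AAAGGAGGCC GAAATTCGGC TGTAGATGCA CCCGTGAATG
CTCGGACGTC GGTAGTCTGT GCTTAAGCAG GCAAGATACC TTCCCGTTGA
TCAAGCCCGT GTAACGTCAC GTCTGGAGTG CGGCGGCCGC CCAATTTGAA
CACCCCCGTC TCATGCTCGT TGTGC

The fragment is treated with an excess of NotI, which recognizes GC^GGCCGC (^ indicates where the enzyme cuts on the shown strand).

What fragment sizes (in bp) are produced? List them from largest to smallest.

162, 41, 22 bp

NotI sites (GCGGCCGC) start at positions 21, 183.
NotI cuts after base 2 of each site, so after positions 22, 184.
Linear molecule, 2 cuts → 3 fragments:
  1–22 → 22 bp
  23–184 → 162 bp
  185–225 → 41 bp
Sorted largest to smallest: 162, 41, 22 bp.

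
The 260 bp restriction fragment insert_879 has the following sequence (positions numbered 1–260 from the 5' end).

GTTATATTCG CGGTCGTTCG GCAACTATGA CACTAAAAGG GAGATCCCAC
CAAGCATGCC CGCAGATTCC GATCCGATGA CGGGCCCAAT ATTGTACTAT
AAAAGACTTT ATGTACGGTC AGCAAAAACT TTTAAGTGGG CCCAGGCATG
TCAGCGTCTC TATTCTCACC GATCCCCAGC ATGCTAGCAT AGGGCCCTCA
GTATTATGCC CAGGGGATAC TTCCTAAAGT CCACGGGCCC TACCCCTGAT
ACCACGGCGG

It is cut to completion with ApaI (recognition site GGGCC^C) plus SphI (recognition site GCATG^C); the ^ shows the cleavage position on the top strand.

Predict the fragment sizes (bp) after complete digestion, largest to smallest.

ApaI sites (GGGCCC) start at positions 82, 138, 192, 235.
ApaI cuts after base 5 of each site (before the last base), so after positions 86, 142, 196, 239.
SphI sites (GCATGC) start at positions 54, 179.
SphI cuts after base 5 of each site (before the last base), so after positions 58, 183.
Combined cut positions: 58, 86, 142, 183, 196, 239.
Linear molecule, 6 cuts → 7 fragments:
  1–58 → 58 bp
  59–86 → 28 bp
  87–142 → 56 bp
  143–183 → 41 bp
  184–196 → 13 bp
  197–239 → 43 bp
  240–260 → 21 bp
Sorted largest to smallest: 58, 56, 43, 41, 28, 21, 13 bp.

58, 56, 43, 41, 28, 21, 13 bp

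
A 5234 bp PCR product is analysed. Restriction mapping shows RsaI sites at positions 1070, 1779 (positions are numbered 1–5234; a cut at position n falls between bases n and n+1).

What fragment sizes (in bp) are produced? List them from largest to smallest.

Linear molecule, 2 cuts → 3 fragments:
  1070 − 0 = 1070 bp
  1779 − 1070 = 709 bp
  5234 − 1779 = 3455 bp
Sorted largest to smallest: 3455, 1070, 709 bp.

3455, 1070, 709 bp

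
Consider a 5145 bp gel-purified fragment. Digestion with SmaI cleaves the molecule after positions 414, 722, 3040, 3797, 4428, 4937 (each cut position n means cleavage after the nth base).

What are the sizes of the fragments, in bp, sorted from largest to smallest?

2318, 757, 631, 509, 414, 308, 208 bp

Linear molecule, 6 cuts → 7 fragments:
  414 − 0 = 414 bp
  722 − 414 = 308 bp
  3040 − 722 = 2318 bp
  3797 − 3040 = 757 bp
  4428 − 3797 = 631 bp
  4937 − 4428 = 509 bp
  5145 − 4937 = 208 bp
Sorted largest to smallest: 2318, 757, 631, 509, 414, 308, 208 bp.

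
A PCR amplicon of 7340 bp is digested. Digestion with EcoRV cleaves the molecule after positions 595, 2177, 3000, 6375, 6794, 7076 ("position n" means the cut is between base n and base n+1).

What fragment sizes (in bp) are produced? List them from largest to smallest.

3375, 1582, 823, 595, 419, 282, 264 bp

Linear molecule, 6 cuts → 7 fragments:
  595 − 0 = 595 bp
  2177 − 595 = 1582 bp
  3000 − 2177 = 823 bp
  6375 − 3000 = 3375 bp
  6794 − 6375 = 419 bp
  7076 − 6794 = 282 bp
  7340 − 7076 = 264 bp
Sorted largest to smallest: 3375, 1582, 823, 595, 419, 282, 264 bp.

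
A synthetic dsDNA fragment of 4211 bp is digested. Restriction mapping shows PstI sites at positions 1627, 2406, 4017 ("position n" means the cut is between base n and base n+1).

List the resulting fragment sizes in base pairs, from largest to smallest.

Linear molecule, 3 cuts → 4 fragments:
  1627 − 0 = 1627 bp
  2406 − 1627 = 779 bp
  4017 − 2406 = 1611 bp
  4211 − 4017 = 194 bp
Sorted largest to smallest: 1627, 1611, 779, 194 bp.

1627, 1611, 779, 194 bp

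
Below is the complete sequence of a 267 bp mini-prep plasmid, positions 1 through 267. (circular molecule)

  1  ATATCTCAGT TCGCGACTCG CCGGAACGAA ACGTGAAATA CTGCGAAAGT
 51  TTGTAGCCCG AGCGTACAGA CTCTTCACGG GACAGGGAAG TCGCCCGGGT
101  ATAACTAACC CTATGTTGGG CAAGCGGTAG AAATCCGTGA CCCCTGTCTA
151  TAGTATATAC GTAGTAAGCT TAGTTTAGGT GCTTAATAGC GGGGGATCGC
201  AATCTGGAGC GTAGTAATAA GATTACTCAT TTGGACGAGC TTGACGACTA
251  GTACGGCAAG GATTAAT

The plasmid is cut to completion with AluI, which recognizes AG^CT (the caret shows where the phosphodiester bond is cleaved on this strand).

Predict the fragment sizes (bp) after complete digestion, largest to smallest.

196, 71 bp

AluI sites (AGCT) start at positions 167, 238.
AluI cuts after base 2 of each site, so after positions 168, 239.
Circular molecule, 2 cuts → 2 fragments:
  169–239 → 71 bp
  240–267 then 1–168 → 28 + 168 = 196 bp
Sorted largest to smallest: 196, 71 bp.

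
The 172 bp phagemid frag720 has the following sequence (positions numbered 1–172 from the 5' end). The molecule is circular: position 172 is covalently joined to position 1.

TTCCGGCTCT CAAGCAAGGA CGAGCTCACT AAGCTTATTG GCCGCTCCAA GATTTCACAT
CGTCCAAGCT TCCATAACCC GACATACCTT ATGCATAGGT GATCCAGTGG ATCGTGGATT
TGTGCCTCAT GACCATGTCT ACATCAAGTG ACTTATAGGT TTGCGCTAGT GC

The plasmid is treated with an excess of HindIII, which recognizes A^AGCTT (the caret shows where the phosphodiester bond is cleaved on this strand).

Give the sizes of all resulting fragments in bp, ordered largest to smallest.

HindIII sites (AAGCTT) start at positions 31, 66.
HindIII cuts after the first base of each site, so after positions 31, 66.
Circular molecule, 2 cuts → 2 fragments:
  32–66 → 35 bp
  67–172 then 1–31 → 106 + 31 = 137 bp
Sorted largest to smallest: 137, 35 bp.

137, 35 bp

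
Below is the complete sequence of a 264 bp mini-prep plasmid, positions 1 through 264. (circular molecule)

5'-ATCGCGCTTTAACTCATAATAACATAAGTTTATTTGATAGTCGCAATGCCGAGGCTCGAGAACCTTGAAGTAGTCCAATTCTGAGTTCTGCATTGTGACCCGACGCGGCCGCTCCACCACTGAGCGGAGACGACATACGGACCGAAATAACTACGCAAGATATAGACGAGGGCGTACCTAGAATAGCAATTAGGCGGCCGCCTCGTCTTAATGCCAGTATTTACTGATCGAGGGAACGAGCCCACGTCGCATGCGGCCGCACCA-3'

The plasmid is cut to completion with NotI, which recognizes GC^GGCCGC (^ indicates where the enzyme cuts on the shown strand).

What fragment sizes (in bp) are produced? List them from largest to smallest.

116, 89, 59 bp

NotI sites (GCGGCCGC) start at positions 105, 194, 253.
NotI cuts after base 2 of each site, so after positions 106, 195, 254.
Circular molecule, 3 cuts → 3 fragments:
  107–195 → 89 bp
  196–254 → 59 bp
  255–264 then 1–106 → 10 + 106 = 116 bp
Sorted largest to smallest: 116, 89, 59 bp.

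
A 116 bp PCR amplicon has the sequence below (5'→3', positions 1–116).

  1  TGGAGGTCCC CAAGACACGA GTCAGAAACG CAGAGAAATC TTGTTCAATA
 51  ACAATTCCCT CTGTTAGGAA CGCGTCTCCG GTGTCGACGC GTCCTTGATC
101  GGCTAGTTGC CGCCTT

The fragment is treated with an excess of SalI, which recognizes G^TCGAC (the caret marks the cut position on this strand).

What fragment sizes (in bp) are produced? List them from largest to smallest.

83, 33 bp

The SalI site (GTCGAC) starts at position 83.
SalI cuts after the first base of each site, so after position 83.
Linear molecule, 1 cut → 2 fragments:
  1–83 → 83 bp
  84–116 → 33 bp
Sorted largest to smallest: 83, 33 bp.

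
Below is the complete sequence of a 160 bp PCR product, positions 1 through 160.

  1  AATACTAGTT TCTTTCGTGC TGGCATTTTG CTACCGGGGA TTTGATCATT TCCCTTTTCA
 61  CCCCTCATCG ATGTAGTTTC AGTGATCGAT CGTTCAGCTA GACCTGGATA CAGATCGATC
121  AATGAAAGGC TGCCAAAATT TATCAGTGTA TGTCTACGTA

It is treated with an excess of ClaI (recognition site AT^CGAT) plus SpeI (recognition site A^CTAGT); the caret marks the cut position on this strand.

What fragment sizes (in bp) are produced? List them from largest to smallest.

64, 45, 29, 18, 4 bp

ClaI sites (ATCGAT) start at positions 67, 85, 114.
ClaI cuts after base 2 of each site, so after positions 68, 86, 115.
The SpeI site (ACTAGT) starts at position 4.
SpeI cuts after the first base of each site, so after position 4.
Combined cut positions: 4, 68, 86, 115.
Linear molecule, 4 cuts → 5 fragments:
  1–4 → 4 bp
  5–68 → 64 bp
  69–86 → 18 bp
  87–115 → 29 bp
  116–160 → 45 bp
Sorted largest to smallest: 64, 45, 29, 18, 4 bp.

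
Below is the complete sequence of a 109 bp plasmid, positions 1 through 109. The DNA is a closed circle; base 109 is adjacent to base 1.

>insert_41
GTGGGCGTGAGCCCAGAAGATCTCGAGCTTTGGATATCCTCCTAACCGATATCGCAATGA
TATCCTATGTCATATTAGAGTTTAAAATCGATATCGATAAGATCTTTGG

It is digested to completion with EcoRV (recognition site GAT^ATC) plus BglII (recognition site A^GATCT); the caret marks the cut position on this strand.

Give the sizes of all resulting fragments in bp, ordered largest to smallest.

EcoRV sites (GATATC) start at positions 33, 48, 59, 90.
EcoRV cuts after base 3 of each site, so after positions 35, 50, 61, 92.
BglII sites (AGATCT) start at positions 18, 100.
BglII cuts after the first base of each site, so after positions 18, 100.
Combined cut positions: 18, 35, 50, 61, 92, 100.
Circular molecule, 6 cuts → 6 fragments:
  19–35 → 17 bp
  36–50 → 15 bp
  51–61 → 11 bp
  62–92 → 31 bp
  93–100 → 8 bp
  101–109 then 1–18 → 9 + 18 = 27 bp
Sorted largest to smallest: 31, 27, 17, 15, 11, 8 bp.

31, 27, 17, 15, 11, 8 bp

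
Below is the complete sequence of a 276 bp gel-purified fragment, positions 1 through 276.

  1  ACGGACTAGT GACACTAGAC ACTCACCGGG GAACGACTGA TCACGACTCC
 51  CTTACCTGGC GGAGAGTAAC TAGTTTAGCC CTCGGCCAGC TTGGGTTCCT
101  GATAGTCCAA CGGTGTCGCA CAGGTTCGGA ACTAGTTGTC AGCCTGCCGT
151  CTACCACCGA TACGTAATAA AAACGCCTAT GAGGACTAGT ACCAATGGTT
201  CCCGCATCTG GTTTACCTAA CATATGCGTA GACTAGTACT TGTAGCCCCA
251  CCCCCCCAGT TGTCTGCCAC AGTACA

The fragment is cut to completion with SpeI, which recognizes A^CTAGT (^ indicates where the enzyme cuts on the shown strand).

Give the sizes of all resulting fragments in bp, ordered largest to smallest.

64, 62, 54, 47, 44, 5 bp

SpeI sites (ACTAGT) start at positions 5, 69, 131, 185, 232.
SpeI cuts after the first base of each site, so after positions 5, 69, 131, 185, 232.
Linear molecule, 5 cuts → 6 fragments:
  1–5 → 5 bp
  6–69 → 64 bp
  70–131 → 62 bp
  132–185 → 54 bp
  186–232 → 47 bp
  233–276 → 44 bp
Sorted largest to smallest: 64, 62, 54, 47, 44, 5 bp.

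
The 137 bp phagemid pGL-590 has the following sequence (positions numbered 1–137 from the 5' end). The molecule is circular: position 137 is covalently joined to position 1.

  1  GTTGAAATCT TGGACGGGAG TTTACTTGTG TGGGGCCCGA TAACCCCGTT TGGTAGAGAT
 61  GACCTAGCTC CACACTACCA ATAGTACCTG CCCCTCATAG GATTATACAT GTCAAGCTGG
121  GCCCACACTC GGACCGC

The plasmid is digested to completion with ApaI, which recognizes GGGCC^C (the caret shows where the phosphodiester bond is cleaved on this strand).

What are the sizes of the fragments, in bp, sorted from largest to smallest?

ApaI sites (GGGCCC) start at positions 33, 119.
ApaI cuts after base 5 of each site (before the last base), so after positions 37, 123.
Circular molecule, 2 cuts → 2 fragments:
  38–123 → 86 bp
  124–137 then 1–37 → 14 + 37 = 51 bp
Sorted largest to smallest: 86, 51 bp.

86, 51 bp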